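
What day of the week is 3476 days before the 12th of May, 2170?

May 12, 2170 is a Saturday.
3476 mod 7 = 4, so 3476 days before a Saturday is Saturday − 4 = Tuesday.

Tuesday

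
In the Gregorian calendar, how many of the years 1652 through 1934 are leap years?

Multiples of 4 in [1652,1934]: 71.
Of those, multiples of 100: 3 (not leap unless ÷400).
Multiples of 400: 0.
Leap years = 71 − 3 + 0 = 68.

68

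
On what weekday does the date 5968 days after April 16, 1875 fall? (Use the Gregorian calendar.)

Tuesday

First find the weekday of Apr 16, 1875. Doomsday rule: the anchor day for the 1800s is Friday. For year 75: 75÷12 = 6 r 3, and 3÷4 = 0, so 6+3+0 = 9.
Friday + 9 ≡ Sunday — that's 1875's doomsday.
In April the doomsday date is Apr 4.
Apr 16 is 12 days after Apr 4; 12 mod 7 = 5, so Sunday + 5 = Friday.
5968 mod 7 = 4, so 5968 days after a Friday is Friday + 4 = Tuesday.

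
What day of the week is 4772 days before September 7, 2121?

Tuesday

First find the weekday of Sep 7, 2121. Doomsday rule: the anchor day for the 2100s is Sunday. For year 21: 21÷12 = 1 r 9, and 9÷4 = 2, so 1+9+2 = 12.
Sunday + 12 ≡ Friday — that's 2121's doomsday.
In September the doomsday date is Sep 5.
Sep 7 is 2 days after Sep 5; 2 mod 7 = 2, so Friday + 2 = Sunday.
4772 mod 7 = 5, so 4772 days before a Sunday is Sunday − 5 = Tuesday.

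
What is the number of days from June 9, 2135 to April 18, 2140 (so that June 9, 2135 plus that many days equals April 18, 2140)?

Jun 9, 2135 → Jun 9, 2136: 366 days (Feb 29, 2136 is in that span).
Jun 9, 2136 → Jun 9, 2137: 365 days.
Jun 9, 2137 → Jun 9, 2138: 365 days.
Jun 9, 2138 → Jun 9, 2139: 365 days.
Jun 9, 2139 → Jul 9, 2139: 30 days (June has 30).
Jul 9, 2139 → Aug 9, 2139: 31 days (July has 31).
Aug 9, 2139 → Sep 9, 2139: 31 days (August has 31).
Sep 9, 2139 → Oct 9, 2139: 30 days (September has 30).
Oct 9, 2139 → Nov 9, 2139: 31 days (October has 31).
Nov 9, 2139 → Dec 9, 2139: 30 days (November has 30).
Dec 9, 2139 → Jan 9, 2140: 31 days (December has 31).
Jan 9, 2140 → Feb 9, 2140: 31 days (January has 31).
Feb 9, 2140 → Mar 9, 2140: 29 days (February has 29).
Mar 9, 2140 → Apr 9, 2140: 31 days (March has 31).
Apr 9, 2140 → Apr 18, 2140: 9 days.
Total: 1775 days.

1775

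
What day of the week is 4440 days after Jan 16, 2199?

Friday

First find the weekday of Jan 16, 2199. Doomsday rule: the anchor day for the 2100s is Sunday. For year 99: 99÷12 = 8 r 3, and 3÷4 = 0, so 8+3+0 = 11.
Sunday + 11 ≡ Thursday — that's 2199's doomsday.
In January the doomsday date is Jan 3 (2199 is not a leap year).
Jan 16 is 13 days after Jan 3; 13 mod 7 = 6, so Thursday + 6 = Wednesday.
4440 mod 7 = 2, so 4440 days after a Wednesday is Wednesday + 2 = Friday.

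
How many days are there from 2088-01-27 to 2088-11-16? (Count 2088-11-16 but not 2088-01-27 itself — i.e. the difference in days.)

294

Jan 27, 2088 → Feb 27, 2088: 31 days (January has 31).
Feb 27, 2088 → Mar 27, 2088: 29 days (February has 29).
Mar 27, 2088 → Apr 27, 2088: 31 days (March has 31).
Apr 27, 2088 → May 27, 2088: 30 days (April has 30).
May 27, 2088 → Jun 27, 2088: 31 days (May has 31).
Jun 27, 2088 → Jul 27, 2088: 30 days (June has 30).
Jul 27, 2088 → Aug 27, 2088: 31 days (July has 31).
Aug 27, 2088 → Sep 27, 2088: 31 days (August has 31).
Sep 27, 2088 → Oct 27, 2088: 30 days (September has 30).
Oct 27, 2088 → Nov 16, 2088: 20 days.
Total: 294 days.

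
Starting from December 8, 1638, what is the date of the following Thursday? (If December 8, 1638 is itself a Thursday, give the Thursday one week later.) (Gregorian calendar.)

December 9, 1638

Dec 8, 1638 is a Wednesday.
From Wednesday to the next Thursday is 1 day.
Dec 8, 1638 + 1 = Dec 9, 1638.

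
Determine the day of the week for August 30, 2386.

Saturday

Doomsday rule: the anchor day for the 2300s is Wednesday. For year 86: 86÷12 = 7 r 2, and 2÷4 = 0, so 7+2+0 = 9.
Wednesday + 9 ≡ Friday — that's 2386's doomsday.
In August the doomsday date is Aug 8.
Aug 30 is 22 days after Aug 8; 22 mod 7 = 1, so Friday + 1 = Saturday.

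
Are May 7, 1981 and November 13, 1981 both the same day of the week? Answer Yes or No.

No

From May 7, 1981 to Nov 13, 1981 is 190 days.
190 mod 7 = 1, so they are different weekdays.
(May 7, 1981 is a Thursday; Nov 13, 1981 is a Friday.)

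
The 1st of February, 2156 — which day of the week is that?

Doomsday rule: the anchor day for the 2100s is Sunday. For year 56: 56÷12 = 4 r 8, and 8÷4 = 2, so 4+8+2 = 14.
Sunday + 14 ≡ Sunday — that's 2156's doomsday.
In February the doomsday date is Feb 29 (2156 is a leap year (divisible by 4)).
Feb 1 is 28 days before Feb 29; 28 mod 7 = 0, so Sunday − 0 = Sunday.

Sunday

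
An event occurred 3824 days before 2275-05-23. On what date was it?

−365 (one year) → May 23, 2274 (3459 left).
−365 (one year) → May 23, 2273 (3094 left).
−365 (one year) → May 23, 2272 (2729 left).
−366 (one year; includes Feb 29, 2272) → May 23, 2271 (2363 left).
−365 (one year) → May 23, 2270 (1998 left).
−365 (one year) → May 23, 2269 (1633 left).
−365 (one year) → May 23, 2268 (1268 left).
−366 (one year; includes Feb 29, 2268) → May 23, 2267 (902 left).
−365 (one year) → May 23, 2266 (537 left).
−365 (one year) → May 23, 2265 (172 left).
−23 → Apr 30, 2265 (end of Apr, 30 days; 149 left).
−30 → Mar 31, 2265 (end of Mar, 31 days; 119 left).
−31 → Feb 28, 2265 (end of Feb, 28 days; 88 left).
−28 → Jan 31, 2265 (end of Jan, 31 days; 60 left).
−31 → Dec 31, 2264 (end of Dec, 31 days; 29 left).
−29 → Dec 2, 2264.

December 2, 2264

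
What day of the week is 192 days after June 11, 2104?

Saturday

First find the weekday of Jun 11, 2104. Doomsday rule: the anchor day for the 2100s is Sunday. For year 04: 4÷12 = 0 r 4, and 4÷4 = 1, so 0+4+1 = 5.
Sunday + 5 ≡ Friday — that's 2104's doomsday.
In June the doomsday date is Jun 6.
Jun 11 is 5 days after Jun 6; 5 mod 7 = 5, so Friday + 5 = Wednesday.
192 mod 7 = 3, so 192 days after a Wednesday is Wednesday + 3 = Saturday.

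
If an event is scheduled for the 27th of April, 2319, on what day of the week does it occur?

Sunday

Doomsday rule: the anchor day for the 2300s is Wednesday. For year 19: 19÷12 = 1 r 7, and 7÷4 = 1, so 1+7+1 = 9.
Wednesday + 9 ≡ Friday — that's 2319's doomsday.
In April the doomsday date is Apr 4.
Apr 27 is 23 days after Apr 4; 23 mod 7 = 2, so Friday + 2 = Sunday.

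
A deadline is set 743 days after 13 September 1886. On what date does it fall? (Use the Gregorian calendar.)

September 25, 1888

+365 (one year) → Sep 13, 1887 (378 left).
Sep has 30 days: +18 → Oct 1, 1887 (360 left).
Oct has 31 days: +31 → Nov 1, 1887 (329 left).
Nov has 30 days: +30 → Dec 1, 1887 (299 left).
Dec has 31 days: +31 → Jan 1, 1888 (268 left).
Jan has 31 days: +31 → Feb 1, 1888 (237 left).
Feb has 29 days: +29 → Mar 1, 1888 (208 left).
Mar has 31 days: +31 → Apr 1, 1888 (177 left).
Apr has 30 days: +30 → May 1, 1888 (147 left).
May has 31 days: +31 → Jun 1, 1888 (116 left).
Jun has 30 days: +30 → Jul 1, 1888 (86 left).
Jul has 31 days: +31 → Aug 1, 1888 (55 left).
Aug has 31 days: +31 → Sep 1, 1888 (24 left).
+24 → Sep 25, 1888.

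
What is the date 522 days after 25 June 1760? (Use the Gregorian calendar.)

+365 (one year) → Jun 25, 1761 (157 left).
Jun has 30 days: +6 → Jul 1, 1761 (151 left).
Jul has 31 days: +31 → Aug 1, 1761 (120 left).
Aug has 31 days: +31 → Sep 1, 1761 (89 left).
Sep has 30 days: +30 → Oct 1, 1761 (59 left).
Oct has 31 days: +31 → Nov 1, 1761 (28 left).
+28 → Nov 29, 1761.

November 29, 1761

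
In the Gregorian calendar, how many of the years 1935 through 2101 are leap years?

Multiples of 4 in [1935,2101]: 42.
Of those, multiples of 100: 2 (not leap unless ÷400).
Multiples of 400: 1.
Leap years = 42 − 2 + 1 = 41.

41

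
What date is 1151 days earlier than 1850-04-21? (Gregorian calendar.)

−365 (one year) → Apr 21, 1849 (786 left).
−365 (one year) → Apr 21, 1848 (421 left).
−366 (one year; includes Feb 29, 1848) → Apr 21, 1847 (55 left).
−21 → Mar 31, 1847 (end of Mar, 31 days; 34 left).
−31 → Feb 28, 1847 (end of Feb, 28 days; 3 left).
−3 → Feb 25, 1847.

February 25, 1847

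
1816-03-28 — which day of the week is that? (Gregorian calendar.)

Doomsday rule: the anchor day for the 1800s is Friday. For year 16: 16÷12 = 1 r 4, and 4÷4 = 1, so 1+4+1 = 6.
Friday + 6 ≡ Thursday — that's 1816's doomsday.
In March the doomsday date is Mar 14.
Mar 28 is 14 days after Mar 14; 14 mod 7 = 0, so Thursday + 0 = Thursday.

Thursday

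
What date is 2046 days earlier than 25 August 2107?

January 17, 2102

−365 (one year) → Aug 25, 2106 (1681 left).
−365 (one year) → Aug 25, 2105 (1316 left).
−365 (one year) → Aug 25, 2104 (951 left).
−366 (one year; includes Feb 29, 2104) → Aug 25, 2103 (585 left).
−365 (one year) → Aug 25, 2102 (220 left).
−25 → Jul 31, 2102 (end of Jul, 31 days; 195 left).
−31 → Jun 30, 2102 (end of Jun, 30 days; 164 left).
−30 → May 31, 2102 (end of May, 31 days; 134 left).
−31 → Apr 30, 2102 (end of Apr, 30 days; 103 left).
−30 → Mar 31, 2102 (end of Mar, 31 days; 73 left).
−31 → Feb 28, 2102 (end of Feb, 28 days; 42 left).
−28 → Jan 31, 2102 (end of Jan, 31 days; 14 left).
−14 → Jan 17, 2102.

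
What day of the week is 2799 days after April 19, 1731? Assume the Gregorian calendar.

Wednesday

First find the weekday of Apr 19, 1731. Doomsday rule: the anchor day for the 1700s is Sunday. For year 31: 31÷12 = 2 r 7, and 7÷4 = 1, so 2+7+1 = 10.
Sunday + 10 ≡ Wednesday — that's 1731's doomsday.
In April the doomsday date is Apr 4.
Apr 19 is 15 days after Apr 4; 15 mod 7 = 1, so Wednesday + 1 = Thursday.
2799 mod 7 = 6, so 2799 days after a Thursday is Thursday + 6 = Wednesday.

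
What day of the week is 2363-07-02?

Doomsday rule: the anchor day for the 2300s is Wednesday. For year 63: 63÷12 = 5 r 3, and 3÷4 = 0, so 5+3+0 = 8.
Wednesday + 8 ≡ Thursday — that's 2363's doomsday.
In July the doomsday date is Jul 11.
Jul 2 is 9 days before Jul 11; 9 mod 7 = 2, so Thursday − 2 = Tuesday.

Tuesday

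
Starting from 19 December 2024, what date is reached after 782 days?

February 9, 2027

+365 (one year) → Dec 19, 2025 (417 left).
+365 (one year) → Dec 19, 2026 (52 left).
Dec has 31 days: +13 → Jan 1, 2027 (39 left).
Jan has 31 days: +31 → Feb 1, 2027 (8 left).
+8 → Feb 9, 2027.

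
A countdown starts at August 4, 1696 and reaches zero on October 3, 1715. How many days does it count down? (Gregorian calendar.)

Aug 4, 1696 → Aug 4, 1697: 365 days.
Aug 4, 1697 → Aug 4, 1698: 365 days.
Aug 4, 1698 → Aug 4, 1699: 365 days.
Aug 4, 1699 → Aug 4, 1700: 365 days.
Aug 4, 1700 → Aug 4, 1701: 365 days.
Aug 4, 1701 → Aug 4, 1702: 365 days.
Aug 4, 1702 → Aug 4, 1703: 365 days.
Aug 4, 1703 → Aug 4, 1704: 366 days (Feb 29, 1704 is in that span).
Aug 4, 1704 → Aug 4, 1705: 365 days.
Aug 4, 1705 → Aug 4, 1706: 365 days.
Aug 4, 1706 → Aug 4, 1707: 365 days.
Aug 4, 1707 → Aug 4, 1708: 366 days (Feb 29, 1708 is in that span).
Aug 4, 1708 → Aug 4, 1709: 365 days.
Aug 4, 1709 → Aug 4, 1710: 365 days.
Aug 4, 1710 → Aug 4, 1711: 365 days.
Aug 4, 1711 → Aug 4, 1712: 366 days (Feb 29, 1712 is in that span).
Aug 4, 1712 → Aug 4, 1713: 365 days.
Aug 4, 1713 → Aug 4, 1714: 365 days.
Aug 4, 1714 → Aug 4, 1715: 365 days.
Aug 4, 1715 → Sep 4, 1715: 31 days (August has 31).
Sep 4, 1715 → Oct 3, 1715: 29 days.
Total: 6998 days.

6998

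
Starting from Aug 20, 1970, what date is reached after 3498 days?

March 18, 1980

+365 (one year) → Aug 20, 1971 (3133 left).
+366 (one year; includes Feb 29, 1972) → Aug 20, 1972 (2767 left).
+365 (one year) → Aug 20, 1973 (2402 left).
+365 (one year) → Aug 20, 1974 (2037 left).
+365 (one year) → Aug 20, 1975 (1672 left).
+366 (one year; includes Feb 29, 1976) → Aug 20, 1976 (1306 left).
+365 (one year) → Aug 20, 1977 (941 left).
+365 (one year) → Aug 20, 1978 (576 left).
+365 (one year) → Aug 20, 1979 (211 left).
Aug has 31 days: +12 → Sep 1, 1979 (199 left).
Sep has 30 days: +30 → Oct 1, 1979 (169 left).
Oct has 31 days: +31 → Nov 1, 1979 (138 left).
Nov has 30 days: +30 → Dec 1, 1979 (108 left).
Dec has 31 days: +31 → Jan 1, 1980 (77 left).
Jan has 31 days: +31 → Feb 1, 1980 (46 left).
Feb has 29 days: +29 → Mar 1, 1980 (17 left).
+17 → Mar 18, 1980.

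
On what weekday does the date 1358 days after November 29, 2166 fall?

Saturday

First find the weekday of Nov 29, 2166. Doomsday rule: the anchor day for the 2100s is Sunday. For year 66: 66÷12 = 5 r 6, and 6÷4 = 1, so 5+6+1 = 12.
Sunday + 12 ≡ Friday — that's 2166's doomsday.
In November the doomsday date is Nov 7.
Nov 29 is 22 days after Nov 7; 22 mod 7 = 1, so Friday + 1 = Saturday.
1358 mod 7 = 0, so 1358 days after a Saturday is Saturday + 0 = Saturday.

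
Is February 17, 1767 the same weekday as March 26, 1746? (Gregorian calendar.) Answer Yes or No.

From Mar 26, 1746 to Feb 17, 1767 is 7633 days.
7633 mod 7 = 3, so they are different weekdays.
(Mar 26, 1746 is a Saturday; Feb 17, 1767 is a Tuesday.)

No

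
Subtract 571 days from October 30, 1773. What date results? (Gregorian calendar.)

−365 (one year) → Oct 30, 1772 (206 left).
−30 → Sep 30, 1772 (end of Sep, 30 days; 176 left).
−30 → Aug 31, 1772 (end of Aug, 31 days; 146 left).
−31 → Jul 31, 1772 (end of Jul, 31 days; 115 left).
−31 → Jun 30, 1772 (end of Jun, 30 days; 84 left).
−30 → May 31, 1772 (end of May, 31 days; 54 left).
−31 → Apr 30, 1772 (end of Apr, 30 days; 23 left).
−23 → Apr 7, 1772.

April 7, 1772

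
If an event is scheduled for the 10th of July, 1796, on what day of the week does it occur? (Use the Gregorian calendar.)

Sunday

Doomsday rule: the anchor day for the 1700s is Sunday. For year 96: 96÷12 = 8 r 0, and 0÷4 = 0, so 8+0+0 = 8.
Sunday + 8 ≡ Monday — that's 1796's doomsday.
In July the doomsday date is Jul 11.
Jul 10 is 1 day before Jul 11; 1 mod 7 = 1, so Monday − 1 = Sunday.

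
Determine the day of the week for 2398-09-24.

Doomsday rule: the anchor day for the 2300s is Wednesday. For year 98: 98÷12 = 8 r 2, and 2÷4 = 0, so 8+2+0 = 10.
Wednesday + 10 ≡ Saturday — that's 2398's doomsday.
In September the doomsday date is Sep 5.
Sep 24 is 19 days after Sep 5; 19 mod 7 = 5, so Saturday + 5 = Thursday.

Thursday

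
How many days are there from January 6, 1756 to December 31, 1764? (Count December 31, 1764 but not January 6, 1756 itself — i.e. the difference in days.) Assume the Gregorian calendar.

3282

Jan 6, 1756 → Jan 6, 1757: 366 days (Feb 29, 1756 is in that span).
Jan 6, 1757 → Jan 6, 1758: 365 days.
Jan 6, 1758 → Jan 6, 1759: 365 days.
Jan 6, 1759 → Jan 6, 1760: 365 days.
Jan 6, 1760 → Jan 6, 1761: 366 days (Feb 29, 1760 is in that span).
Jan 6, 1761 → Jan 6, 1762: 365 days.
Jan 6, 1762 → Jan 6, 1763: 365 days.
Jan 6, 1763 → Jan 6, 1764: 365 days.
Jan 6, 1764 → Feb 6, 1764: 31 days (January has 31).
Feb 6, 1764 → Mar 6, 1764: 29 days (February has 29).
Mar 6, 1764 → Apr 6, 1764: 31 days (March has 31).
Apr 6, 1764 → May 6, 1764: 30 days (April has 30).
May 6, 1764 → Jun 6, 1764: 31 days (May has 31).
Jun 6, 1764 → Jul 6, 1764: 30 days (June has 30).
Jul 6, 1764 → Aug 6, 1764: 31 days (July has 31).
Aug 6, 1764 → Sep 6, 1764: 31 days (August has 31).
Sep 6, 1764 → Oct 6, 1764: 30 days (September has 30).
Oct 6, 1764 → Nov 6, 1764: 31 days (October has 31).
Nov 6, 1764 → Dec 6, 1764: 30 days (November has 30).
Dec 6, 1764 → Dec 31, 1764: 25 days.
Total: 3282 days.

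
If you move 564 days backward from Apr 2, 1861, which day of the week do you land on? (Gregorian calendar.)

Friday

Apr 2, 1861 is a Tuesday.
564 mod 7 = 4, so 564 days before a Tuesday is Tuesday − 4 = Friday.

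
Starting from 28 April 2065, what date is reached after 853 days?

+365 (one year) → Apr 28, 2066 (488 left).
+365 (one year) → Apr 28, 2067 (123 left).
Apr has 30 days: +3 → May 1, 2067 (120 left).
May has 31 days: +31 → Jun 1, 2067 (89 left).
Jun has 30 days: +30 → Jul 1, 2067 (59 left).
Jul has 31 days: +31 → Aug 1, 2067 (28 left).
+28 → Aug 29, 2067.

August 29, 2067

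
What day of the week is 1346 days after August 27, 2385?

Thursday

First find the weekday of Aug 27, 2385. Doomsday rule: the anchor day for the 2300s is Wednesday. For year 85: 85÷12 = 7 r 1, and 1÷4 = 0, so 7+1+0 = 8.
Wednesday + 8 ≡ Thursday — that's 2385's doomsday.
In August the doomsday date is Aug 8.
Aug 27 is 19 days after Aug 8; 19 mod 7 = 5, so Thursday + 5 = Tuesday.
1346 mod 7 = 2, so 1346 days after a Tuesday is Tuesday + 2 = Thursday.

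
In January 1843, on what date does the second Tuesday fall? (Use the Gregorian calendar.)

January 1, 1843 is a Sunday.
The first Tuesday is therefore January 3 (2 days later).
The second Tuesday is 3 + 1×7 = January 10.

January 10, 1843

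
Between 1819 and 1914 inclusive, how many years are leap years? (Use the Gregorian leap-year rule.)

23

Multiples of 4 in [1819,1914]: 24.
Of those, multiples of 100: 1 (not leap unless ÷400).
Multiples of 400: 0.
Leap years = 24 − 1 + 0 = 23.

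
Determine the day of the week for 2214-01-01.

Saturday

Doomsday rule: the anchor day for the 2200s is Friday. For year 14: 14÷12 = 1 r 2, and 2÷4 = 0, so 1+2+0 = 3.
Friday + 3 ≡ Monday — that's 2214's doomsday.
In January the doomsday date is Jan 3 (2214 is not a leap year).
Jan 1 is 2 days before Jan 3; 2 mod 7 = 2, so Monday − 2 = Saturday.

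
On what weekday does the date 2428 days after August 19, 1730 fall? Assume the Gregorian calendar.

First find the weekday of Aug 19, 1730. Doomsday rule: the anchor day for the 1700s is Sunday. For year 30: 30÷12 = 2 r 6, and 6÷4 = 1, so 2+6+1 = 9.
Sunday + 9 ≡ Tuesday — that's 1730's doomsday.
In August the doomsday date is Aug 8.
Aug 19 is 11 days after Aug 8; 11 mod 7 = 4, so Tuesday + 4 = Saturday.
2428 mod 7 = 6, so 2428 days after a Saturday is Saturday + 6 = Friday.

Friday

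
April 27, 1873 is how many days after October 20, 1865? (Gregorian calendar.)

2746

Oct 20, 1865 → Oct 20, 1866: 365 days.
Oct 20, 1866 → Oct 20, 1867: 365 days.
Oct 20, 1867 → Oct 20, 1868: 366 days (Feb 29, 1868 is in that span).
Oct 20, 1868 → Oct 20, 1869: 365 days.
Oct 20, 1869 → Oct 20, 1870: 365 days.
Oct 20, 1870 → Oct 20, 1871: 365 days.
Oct 20, 1871 → Oct 20, 1872: 366 days (Feb 29, 1872 is in that span).
Oct 20, 1872 → Nov 20, 1872: 31 days (October has 31).
Nov 20, 1872 → Dec 20, 1872: 30 days (November has 30).
Dec 20, 1872 → Jan 20, 1873: 31 days (December has 31).
Jan 20, 1873 → Feb 20, 1873: 31 days (January has 31).
Feb 20, 1873 → Mar 20, 1873: 28 days (February has 28).
Mar 20, 1873 → Apr 20, 1873: 31 days (March has 31).
Apr 20, 1873 → Apr 27, 1873: 7 days.
Total: 2746 days.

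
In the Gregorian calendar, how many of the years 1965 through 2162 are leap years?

Multiples of 4 in [1965,2162]: 49.
Of those, multiples of 100: 2 (not leap unless ÷400).
Multiples of 400: 1.
Leap years = 49 − 2 + 1 = 48.

48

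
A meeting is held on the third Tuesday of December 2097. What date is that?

December 1, 2097 is a Sunday.
The first Tuesday is therefore December 3 (2 days later).
The third Tuesday is 3 + 2×7 = December 17.

December 17, 2097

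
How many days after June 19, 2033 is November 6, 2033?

140

Jun 19, 2033 → Jul 19, 2033: 30 days (June has 30).
Jul 19, 2033 → Aug 19, 2033: 31 days (July has 31).
Aug 19, 2033 → Sep 19, 2033: 31 days (August has 31).
Sep 19, 2033 → Oct 19, 2033: 30 days (September has 30).
Oct 19, 2033 → Nov 6, 2033: 18 days.
Total: 140 days.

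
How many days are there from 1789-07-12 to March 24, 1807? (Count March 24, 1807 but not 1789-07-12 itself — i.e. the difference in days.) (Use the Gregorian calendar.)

6463

Jul 12, 1789 → Jul 12, 1790: 365 days.
Jul 12, 1790 → Jul 12, 1791: 365 days.
Jul 12, 1791 → Jul 12, 1792: 366 days (Feb 29, 1792 is in that span).
Jul 12, 1792 → Jul 12, 1793: 365 days.
Jul 12, 1793 → Jul 12, 1794: 365 days.
Jul 12, 1794 → Jul 12, 1795: 365 days.
Jul 12, 1795 → Jul 12, 1796: 366 days (Feb 29, 1796 is in that span).
Jul 12, 1796 → Jul 12, 1797: 365 days.
Jul 12, 1797 → Jul 12, 1798: 365 days.
Jul 12, 1798 → Jul 12, 1799: 365 days.
Jul 12, 1799 → Jul 12, 1800: 365 days.
Jul 12, 1800 → Jul 12, 1801: 365 days.
Jul 12, 1801 → Jul 12, 1802: 365 days.
Jul 12, 1802 → Jul 12, 1803: 365 days.
Jul 12, 1803 → Jul 12, 1804: 366 days (Feb 29, 1804 is in that span).
Jul 12, 1804 → Jul 12, 1805: 365 days.
Jul 12, 1805 → Jul 12, 1806: 365 days.
Jul 12, 1806 → Aug 12, 1806: 31 days (July has 31).
Aug 12, 1806 → Sep 12, 1806: 31 days (August has 31).
Sep 12, 1806 → Oct 12, 1806: 30 days (September has 30).
Oct 12, 1806 → Nov 12, 1806: 31 days (October has 31).
Nov 12, 1806 → Dec 12, 1806: 30 days (November has 30).
Dec 12, 1806 → Jan 12, 1807: 31 days (December has 31).
Jan 12, 1807 → Feb 12, 1807: 31 days (January has 31).
Feb 12, 1807 → Mar 12, 1807: 28 days (February has 28).
Mar 12, 1807 → Mar 24, 1807: 12 days.
Total: 6463 days.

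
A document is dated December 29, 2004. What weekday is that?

Doomsday rule: the anchor day for the 2000s is Tuesday. For year 04: 4÷12 = 0 r 4, and 4÷4 = 1, so 0+4+1 = 5.
Tuesday + 5 ≡ Sunday — that's 2004's doomsday.
In December the doomsday date is Dec 12.
Dec 29 is 17 days after Dec 12; 17 mod 7 = 3, so Sunday + 3 = Wednesday.

Wednesday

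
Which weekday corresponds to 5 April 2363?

Doomsday rule: the anchor day for the 2300s is Wednesday. For year 63: 63÷12 = 5 r 3, and 3÷4 = 0, so 5+3+0 = 8.
Wednesday + 8 ≡ Thursday — that's 2363's doomsday.
In April the doomsday date is Apr 4.
Apr 5 is 1 day after Apr 4; 1 mod 7 = 1, so Thursday + 1 = Friday.

Friday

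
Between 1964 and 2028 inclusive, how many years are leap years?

Multiples of 4 in [1964,2028]: 17.
Of those, multiples of 100: 1 (not leap unless ÷400).
Multiples of 400: 1.
Leap years = 17 − 1 + 1 = 17.

17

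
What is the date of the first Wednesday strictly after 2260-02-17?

February 22, 2260

Feb 17, 2260 is a Friday.
From Friday to the next Wednesday is 5 days.
Feb 17, 2260 + 5 = Feb 22, 2260.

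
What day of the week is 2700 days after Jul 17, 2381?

Wednesday

Jul 17, 2381 is a Friday.
2700 mod 7 = 5, so 2700 days after a Friday is Friday + 5 = Wednesday.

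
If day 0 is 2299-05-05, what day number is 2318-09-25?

May 5, 2299 → May 5, 2300: 365 days.
May 5, 2300 → May 5, 2301: 365 days.
May 5, 2301 → May 5, 2302: 365 days.
May 5, 2302 → May 5, 2303: 365 days.
May 5, 2303 → May 5, 2304: 366 days (Feb 29, 2304 is in that span).
May 5, 2304 → May 5, 2305: 365 days.
May 5, 2305 → May 5, 2306: 365 days.
May 5, 2306 → May 5, 2307: 365 days.
May 5, 2307 → May 5, 2308: 366 days (Feb 29, 2308 is in that span).
May 5, 2308 → May 5, 2309: 365 days.
May 5, 2309 → May 5, 2310: 365 days.
May 5, 2310 → May 5, 2311: 365 days.
May 5, 2311 → May 5, 2312: 366 days (Feb 29, 2312 is in that span).
May 5, 2312 → May 5, 2313: 365 days.
May 5, 2313 → May 5, 2314: 365 days.
May 5, 2314 → May 5, 2315: 365 days.
May 5, 2315 → May 5, 2316: 366 days (Feb 29, 2316 is in that span).
May 5, 2316 → May 5, 2317: 365 days.
May 5, 2317 → May 5, 2318: 365 days.
May 5, 2318 → Jun 5, 2318: 31 days (May has 31).
Jun 5, 2318 → Jul 5, 2318: 30 days (June has 30).
Jul 5, 2318 → Aug 5, 2318: 31 days (July has 31).
Aug 5, 2318 → Sep 5, 2318: 31 days (August has 31).
Sep 5, 2318 → Sep 25, 2318: 20 days.
Total: 7082 days.

7082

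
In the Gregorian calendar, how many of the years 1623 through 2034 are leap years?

Multiples of 4 in [1623,2034]: 103.
Of those, multiples of 100: 4 (not leap unless ÷400).
Multiples of 400: 1.
Leap years = 103 − 4 + 1 = 100.

100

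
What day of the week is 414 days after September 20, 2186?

Thursday

First find the weekday of Sep 20, 2186. Doomsday rule: the anchor day for the 2100s is Sunday. For year 86: 86÷12 = 7 r 2, and 2÷4 = 0, so 7+2+0 = 9.
Sunday + 9 ≡ Tuesday — that's 2186's doomsday.
In September the doomsday date is Sep 5.
Sep 20 is 15 days after Sep 5; 15 mod 7 = 1, so Tuesday + 1 = Wednesday.
414 mod 7 = 1, so 414 days after a Wednesday is Wednesday + 1 = Thursday.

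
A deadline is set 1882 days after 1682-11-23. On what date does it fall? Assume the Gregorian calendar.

+365 (one year) → Nov 23, 1683 (1517 left).
+366 (one year; includes Feb 29, 1684) → Nov 23, 1684 (1151 left).
+365 (one year) → Nov 23, 1685 (786 left).
+365 (one year) → Nov 23, 1686 (421 left).
+365 (one year) → Nov 23, 1687 (56 left).
Nov has 30 days: +8 → Dec 1, 1687 (48 left).
Dec has 31 days: +31 → Jan 1, 1688 (17 left).
+17 → Jan 18, 1688.

January 18, 1688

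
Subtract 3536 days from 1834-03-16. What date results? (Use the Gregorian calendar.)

July 10, 1824

−365 (one year) → Mar 16, 1833 (3171 left).
−365 (one year) → Mar 16, 1832 (2806 left).
−366 (one year; includes Feb 29, 1832) → Mar 16, 1831 (2440 left).
−365 (one year) → Mar 16, 1830 (2075 left).
−365 (one year) → Mar 16, 1829 (1710 left).
−365 (one year) → Mar 16, 1828 (1345 left).
−366 (one year; includes Feb 29, 1828) → Mar 16, 1827 (979 left).
−365 (one year) → Mar 16, 1826 (614 left).
−365 (one year) → Mar 16, 1825 (249 left).
−16 → Feb 28, 1825 (end of Feb, 28 days; 233 left).
−28 → Jan 31, 1825 (end of Jan, 31 days; 205 left).
−31 → Dec 31, 1824 (end of Dec, 31 days; 174 left).
−31 → Nov 30, 1824 (end of Nov, 30 days; 143 left).
−30 → Oct 31, 1824 (end of Oct, 31 days; 113 left).
−31 → Sep 30, 1824 (end of Sep, 30 days; 82 left).
−30 → Aug 31, 1824 (end of Aug, 31 days; 52 left).
−31 → Jul 31, 1824 (end of Jul, 31 days; 21 left).
−21 → Jul 10, 1824.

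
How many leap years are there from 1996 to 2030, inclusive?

9

Multiples of 4 in [1996,2030]: 9.
Of those, multiples of 100: 1 (not leap unless ÷400).
Multiples of 400: 1.
Leap years = 9 − 1 + 1 = 9.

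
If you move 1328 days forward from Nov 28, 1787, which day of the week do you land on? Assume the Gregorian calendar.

First find the weekday of Nov 28, 1787. Doomsday rule: the anchor day for the 1700s is Sunday. For year 87: 87÷12 = 7 r 3, and 3÷4 = 0, so 7+3+0 = 10.
Sunday + 10 ≡ Wednesday — that's 1787's doomsday.
In November the doomsday date is Nov 7.
Nov 28 is 21 days after Nov 7; 21 mod 7 = 0, so Wednesday + 0 = Wednesday.
1328 mod 7 = 5, so 1328 days after a Wednesday is Wednesday + 5 = Monday.

Monday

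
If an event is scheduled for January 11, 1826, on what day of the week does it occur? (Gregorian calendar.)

Wednesday

Doomsday rule: the anchor day for the 1800s is Friday. For year 26: 26÷12 = 2 r 2, and 2÷4 = 0, so 2+2+0 = 4.
Friday + 4 ≡ Tuesday — that's 1826's doomsday.
In January the doomsday date is Jan 3 (1826 is not a leap year).
Jan 11 is 8 days after Jan 3; 8 mod 7 = 1, so Tuesday + 1 = Wednesday.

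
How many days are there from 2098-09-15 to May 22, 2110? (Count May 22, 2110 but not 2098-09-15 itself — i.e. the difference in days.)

4266

Sep 15, 2098 → Sep 15, 2099: 365 days.
Sep 15, 2099 → Sep 15, 2100: 365 days.
Sep 15, 2100 → Sep 15, 2101: 365 days.
Sep 15, 2101 → Sep 15, 2102: 365 days.
Sep 15, 2102 → Sep 15, 2103: 365 days.
Sep 15, 2103 → Sep 15, 2104: 366 days (Feb 29, 2104 is in that span).
Sep 15, 2104 → Sep 15, 2105: 365 days.
Sep 15, 2105 → Sep 15, 2106: 365 days.
Sep 15, 2106 → Sep 15, 2107: 365 days.
Sep 15, 2107 → Sep 15, 2108: 366 days (Feb 29, 2108 is in that span).
Sep 15, 2108 → Sep 15, 2109: 365 days.
Sep 15, 2109 → Oct 15, 2109: 30 days (September has 30).
Oct 15, 2109 → Nov 15, 2109: 31 days (October has 31).
Nov 15, 2109 → Dec 15, 2109: 30 days (November has 30).
Dec 15, 2109 → Jan 15, 2110: 31 days (December has 31).
Jan 15, 2110 → Feb 15, 2110: 31 days (January has 31).
Feb 15, 2110 → Mar 15, 2110: 28 days (February has 28).
Mar 15, 2110 → Apr 15, 2110: 31 days (March has 31).
Apr 15, 2110 → May 15, 2110: 30 days (April has 30).
May 15, 2110 → May 22, 2110: 7 days.
Total: 4266 days.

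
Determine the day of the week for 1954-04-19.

Monday

Doomsday rule: the anchor day for the 1900s is Wednesday. For year 54: 54÷12 = 4 r 6, and 6÷4 = 1, so 4+6+1 = 11.
Wednesday + 11 ≡ Sunday — that's 1954's doomsday.
In April the doomsday date is Apr 4.
Apr 19 is 15 days after Apr 4; 15 mod 7 = 1, so Sunday + 1 = Monday.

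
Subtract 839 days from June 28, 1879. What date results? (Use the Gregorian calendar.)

−365 (one year) → Jun 28, 1878 (474 left).
−365 (one year) → Jun 28, 1877 (109 left).
−28 → May 31, 1877 (end of May, 31 days; 81 left).
−31 → Apr 30, 1877 (end of Apr, 30 days; 50 left).
−30 → Mar 31, 1877 (end of Mar, 31 days; 20 left).
−20 → Mar 11, 1877.

March 11, 1877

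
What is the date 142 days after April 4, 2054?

Apr has 30 days: +27 → May 1, 2054 (115 left).
May has 31 days: +31 → Jun 1, 2054 (84 left).
Jun has 30 days: +30 → Jul 1, 2054 (54 left).
Jul has 31 days: +31 → Aug 1, 2054 (23 left).
+23 → Aug 24, 2054.

August 24, 2054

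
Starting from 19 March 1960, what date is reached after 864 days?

+365 (one year) → Mar 19, 1961 (499 left).
+365 (one year) → Mar 19, 1962 (134 left).
Mar has 31 days: +13 → Apr 1, 1962 (121 left).
Apr has 30 days: +30 → May 1, 1962 (91 left).
May has 31 days: +31 → Jun 1, 1962 (60 left).
Jun has 30 days: +30 → Jul 1, 1962 (30 left).
+30 → Jul 31, 1962.

July 31, 1962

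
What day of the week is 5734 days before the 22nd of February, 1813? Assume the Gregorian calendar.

Sunday

First find the weekday of Feb 22, 1813. Doomsday rule: the anchor day for the 1800s is Friday. For year 13: 13÷12 = 1 r 1, and 1÷4 = 0, so 1+1+0 = 2.
Friday + 2 ≡ Sunday — that's 1813's doomsday.
In February the doomsday date is Feb 28 (1813 is not a leap year).
Feb 22 is 6 days before Feb 28; 6 mod 7 = 6, so Sunday − 6 = Monday.
5734 mod 7 = 1, so 5734 days before a Monday is Monday − 1 = Sunday.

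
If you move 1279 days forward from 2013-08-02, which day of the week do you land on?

Aug 2, 2013 is a Friday.
1279 mod 7 = 5, so 1279 days after a Friday is Friday + 5 = Wednesday.

Wednesday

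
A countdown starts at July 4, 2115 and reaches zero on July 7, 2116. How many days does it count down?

369

Jul 4, 2115 → Aug 4, 2115: 31 days (July has 31).
Aug 4, 2115 → Sep 4, 2115: 31 days (August has 31).
Sep 4, 2115 → Oct 4, 2115: 30 days (September has 30).
Oct 4, 2115 → Nov 4, 2115: 31 days (October has 31).
Nov 4, 2115 → Dec 4, 2115: 30 days (November has 30).
Dec 4, 2115 → Jan 4, 2116: 31 days (December has 31).
Jan 4, 2116 → Feb 4, 2116: 31 days (January has 31).
Feb 4, 2116 → Mar 4, 2116: 29 days (February has 29).
Mar 4, 2116 → Apr 4, 2116: 31 days (March has 31).
Apr 4, 2116 → May 4, 2116: 30 days (April has 30).
May 4, 2116 → Jun 4, 2116: 31 days (May has 31).
Jun 4, 2116 → Jul 4, 2116: 30 days (June has 30).
Jul 4, 2116 → Jul 7, 2116: 3 days.
Total: 369 days.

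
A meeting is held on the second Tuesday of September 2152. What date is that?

September 12, 2152

September 1, 2152 is a Friday.
The first Tuesday is therefore September 5 (4 days later).
The second Tuesday is 5 + 1×7 = September 12.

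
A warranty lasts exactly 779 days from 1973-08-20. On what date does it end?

October 8, 1975

+365 (one year) → Aug 20, 1974 (414 left).
+365 (one year) → Aug 20, 1975 (49 left).
Aug has 31 days: +12 → Sep 1, 1975 (37 left).
Sep has 30 days: +30 → Oct 1, 1975 (7 left).
+7 → Oct 8, 1975.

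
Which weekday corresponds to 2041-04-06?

Saturday

Doomsday rule: the anchor day for the 2000s is Tuesday. For year 41: 41÷12 = 3 r 5, and 5÷4 = 1, so 3+5+1 = 9.
Tuesday + 9 ≡ Thursday — that's 2041's doomsday.
In April the doomsday date is Apr 4.
Apr 6 is 2 days after Apr 4; 2 mod 7 = 2, so Thursday + 2 = Saturday.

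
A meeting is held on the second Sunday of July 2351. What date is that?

July 1, 2351 is a Sunday.
The first Sunday is therefore July 1 (same day).
The second Sunday is 1 + 1×7 = July 8.

July 8, 2351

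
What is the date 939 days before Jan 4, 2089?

June 10, 2086

−366 (one year; includes Feb 29, 2088) → Jan 4, 2088 (573 left).
−365 (one year) → Jan 4, 2087 (208 left).
−4 → Dec 31, 2086 (end of Dec, 31 days; 204 left).
−31 → Nov 30, 2086 (end of Nov, 30 days; 173 left).
−30 → Oct 31, 2086 (end of Oct, 31 days; 143 left).
−31 → Sep 30, 2086 (end of Sep, 30 days; 112 left).
−30 → Aug 31, 2086 (end of Aug, 31 days; 82 left).
−31 → Jul 31, 2086 (end of Jul, 31 days; 51 left).
−31 → Jun 30, 2086 (end of Jun, 30 days; 20 left).
−20 → Jun 10, 2086.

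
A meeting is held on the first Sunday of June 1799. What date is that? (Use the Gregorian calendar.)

June 2, 1799

June 1, 1799 is a Saturday.
The first Sunday is therefore June 2 (1 days later).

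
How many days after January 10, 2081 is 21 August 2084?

1319

Jan 10, 2081 → Jan 10, 2082: 365 days.
Jan 10, 2082 → Jan 10, 2083: 365 days.
Jan 10, 2083 → Jan 10, 2084: 365 days.
Jan 10, 2084 → Feb 10, 2084: 31 days (January has 31).
Feb 10, 2084 → Mar 10, 2084: 29 days (February has 29).
Mar 10, 2084 → Apr 10, 2084: 31 days (March has 31).
Apr 10, 2084 → May 10, 2084: 30 days (April has 30).
May 10, 2084 → Jun 10, 2084: 31 days (May has 31).
Jun 10, 2084 → Jul 10, 2084: 30 days (June has 30).
Jul 10, 2084 → Aug 10, 2084: 31 days (July has 31).
Aug 10, 2084 → Aug 21, 2084: 11 days.
Total: 1319 days.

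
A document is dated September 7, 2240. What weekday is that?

Doomsday rule: the anchor day for the 2200s is Friday. For year 40: 40÷12 = 3 r 4, and 4÷4 = 1, so 3+4+1 = 8.
Friday + 8 ≡ Saturday — that's 2240's doomsday.
In September the doomsday date is Sep 5.
Sep 7 is 2 days after Sep 5; 2 mod 7 = 2, so Saturday + 2 = Monday.

Monday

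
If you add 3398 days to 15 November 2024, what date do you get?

March 6, 2034

+365 (one year) → Nov 15, 2025 (3033 left).
+365 (one year) → Nov 15, 2026 (2668 left).
+365 (one year) → Nov 15, 2027 (2303 left).
+366 (one year; includes Feb 29, 2028) → Nov 15, 2028 (1937 left).
+365 (one year) → Nov 15, 2029 (1572 left).
+365 (one year) → Nov 15, 2030 (1207 left).
+365 (one year) → Nov 15, 2031 (842 left).
+366 (one year; includes Feb 29, 2032) → Nov 15, 2032 (476 left).
+365 (one year) → Nov 15, 2033 (111 left).
Nov has 30 days: +16 → Dec 1, 2033 (95 left).
Dec has 31 days: +31 → Jan 1, 2034 (64 left).
Jan has 31 days: +31 → Feb 1, 2034 (33 left).
Feb has 28 days: +28 → Mar 1, 2034 (5 left).
+5 → Mar 6, 2034.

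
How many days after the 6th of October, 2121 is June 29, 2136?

Oct 6, 2121 → Oct 6, 2122: 365 days.
Oct 6, 2122 → Oct 6, 2123: 365 days.
Oct 6, 2123 → Oct 6, 2124: 366 days (Feb 29, 2124 is in that span).
Oct 6, 2124 → Oct 6, 2125: 365 days.
Oct 6, 2125 → Oct 6, 2126: 365 days.
Oct 6, 2126 → Oct 6, 2127: 365 days.
Oct 6, 2127 → Oct 6, 2128: 366 days (Feb 29, 2128 is in that span).
Oct 6, 2128 → Oct 6, 2129: 365 days.
Oct 6, 2129 → Oct 6, 2130: 365 days.
Oct 6, 2130 → Oct 6, 2131: 365 days.
Oct 6, 2131 → Oct 6, 2132: 366 days (Feb 29, 2132 is in that span).
Oct 6, 2132 → Oct 6, 2133: 365 days.
Oct 6, 2133 → Oct 6, 2134: 365 days.
Oct 6, 2134 → Oct 6, 2135: 365 days.
Oct 6, 2135 → Nov 6, 2135: 31 days (October has 31).
Nov 6, 2135 → Dec 6, 2135: 30 days (November has 30).
Dec 6, 2135 → Jan 6, 2136: 31 days (December has 31).
Jan 6, 2136 → Feb 6, 2136: 31 days (January has 31).
Feb 6, 2136 → Mar 6, 2136: 29 days (February has 29).
Mar 6, 2136 → Apr 6, 2136: 31 days (March has 31).
Apr 6, 2136 → May 6, 2136: 30 days (April has 30).
May 6, 2136 → Jun 6, 2136: 31 days (May has 31).
Jun 6, 2136 → Jun 29, 2136: 23 days.
Total: 5380 days.

5380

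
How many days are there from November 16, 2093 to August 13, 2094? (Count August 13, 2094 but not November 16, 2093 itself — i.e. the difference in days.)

Nov 16, 2093 → Dec 16, 2093: 30 days (November has 30).
Dec 16, 2093 → Jan 16, 2094: 31 days (December has 31).
Jan 16, 2094 → Feb 16, 2094: 31 days (January has 31).
Feb 16, 2094 → Mar 16, 2094: 28 days (February has 28).
Mar 16, 2094 → Apr 16, 2094: 31 days (March has 31).
Apr 16, 2094 → May 16, 2094: 30 days (April has 30).
May 16, 2094 → Jun 16, 2094: 31 days (May has 31).
Jun 16, 2094 → Jul 16, 2094: 30 days (June has 30).
Jul 16, 2094 → Aug 13, 2094: 28 days.
Total: 270 days.

270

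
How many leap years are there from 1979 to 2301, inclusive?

78

Multiples of 4 in [1979,2301]: 81.
Of those, multiples of 100: 4 (not leap unless ÷400).
Multiples of 400: 1.
Leap years = 81 − 4 + 1 = 78.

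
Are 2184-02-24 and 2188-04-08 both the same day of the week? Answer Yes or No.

From Feb 24, 2184 to Apr 8, 2188 is 1505 days.
1505 mod 7 = 0, so they are the same weekday.
(Feb 24, 2184 is a Tuesday; Apr 8, 2188 is a Tuesday.)

Yes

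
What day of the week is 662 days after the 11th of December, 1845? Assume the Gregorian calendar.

Monday

First find the weekday of Dec 11, 1845. Doomsday rule: the anchor day for the 1800s is Friday. For year 45: 45÷12 = 3 r 9, and 9÷4 = 2, so 3+9+2 = 14.
Friday + 14 ≡ Friday — that's 1845's doomsday.
In December the doomsday date is Dec 12.
Dec 11 is 1 day before Dec 12; 1 mod 7 = 1, so Friday − 1 = Thursday.
662 mod 7 = 4, so 662 days after a Thursday is Thursday + 4 = Monday.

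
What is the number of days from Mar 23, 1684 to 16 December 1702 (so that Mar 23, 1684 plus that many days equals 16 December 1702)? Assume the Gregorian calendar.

6841

Mar 23, 1684 → Mar 23, 1685: 365 days.
Mar 23, 1685 → Mar 23, 1686: 365 days.
Mar 23, 1686 → Mar 23, 1687: 365 days.
Mar 23, 1687 → Mar 23, 1688: 366 days (Feb 29, 1688 is in that span).
Mar 23, 1688 → Mar 23, 1689: 365 days.
Mar 23, 1689 → Mar 23, 1690: 365 days.
Mar 23, 1690 → Mar 23, 1691: 365 days.
Mar 23, 1691 → Mar 23, 1692: 366 days (Feb 29, 1692 is in that span).
Mar 23, 1692 → Mar 23, 1693: 365 days.
Mar 23, 1693 → Mar 23, 1694: 365 days.
Mar 23, 1694 → Mar 23, 1695: 365 days.
Mar 23, 1695 → Mar 23, 1696: 366 days (Feb 29, 1696 is in that span).
Mar 23, 1696 → Mar 23, 1697: 365 days.
Mar 23, 1697 → Mar 23, 1698: 365 days.
Mar 23, 1698 → Mar 23, 1699: 365 days.
Mar 23, 1699 → Mar 23, 1700: 365 days.
Mar 23, 1700 → Mar 23, 1701: 365 days.
Mar 23, 1701 → Mar 23, 1702: 365 days.
Mar 23, 1702 → Apr 23, 1702: 31 days (March has 31).
Apr 23, 1702 → May 23, 1702: 30 days (April has 30).
May 23, 1702 → Jun 23, 1702: 31 days (May has 31).
Jun 23, 1702 → Jul 23, 1702: 30 days (June has 30).
Jul 23, 1702 → Aug 23, 1702: 31 days (July has 31).
Aug 23, 1702 → Sep 23, 1702: 31 days (August has 31).
Sep 23, 1702 → Oct 23, 1702: 30 days (September has 30).
Oct 23, 1702 → Nov 23, 1702: 31 days (October has 31).
Nov 23, 1702 → Dec 16, 1702: 23 days.
Total: 6841 days.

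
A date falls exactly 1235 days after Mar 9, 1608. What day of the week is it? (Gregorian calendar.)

First find the weekday of Mar 9, 1608. Doomsday rule: the anchor day for the 1600s is Tuesday. For year 08: 8÷12 = 0 r 8, and 8÷4 = 2, so 0+8+2 = 10.
Tuesday + 10 ≡ Friday — that's 1608's doomsday.
In March the doomsday date is Mar 14.
Mar 9 is 5 days before Mar 14; 5 mod 7 = 5, so Friday − 5 = Sunday.
1235 mod 7 = 3, so 1235 days after a Sunday is Sunday + 3 = Wednesday.

Wednesday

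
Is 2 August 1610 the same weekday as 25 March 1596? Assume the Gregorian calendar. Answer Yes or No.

From Mar 25, 1596 to Aug 2, 1610 is 5243 days.
5243 mod 7 = 0, so they are the same weekday.
(Mar 25, 1596 is a Monday; Aug 2, 1610 is a Monday.)

Yes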